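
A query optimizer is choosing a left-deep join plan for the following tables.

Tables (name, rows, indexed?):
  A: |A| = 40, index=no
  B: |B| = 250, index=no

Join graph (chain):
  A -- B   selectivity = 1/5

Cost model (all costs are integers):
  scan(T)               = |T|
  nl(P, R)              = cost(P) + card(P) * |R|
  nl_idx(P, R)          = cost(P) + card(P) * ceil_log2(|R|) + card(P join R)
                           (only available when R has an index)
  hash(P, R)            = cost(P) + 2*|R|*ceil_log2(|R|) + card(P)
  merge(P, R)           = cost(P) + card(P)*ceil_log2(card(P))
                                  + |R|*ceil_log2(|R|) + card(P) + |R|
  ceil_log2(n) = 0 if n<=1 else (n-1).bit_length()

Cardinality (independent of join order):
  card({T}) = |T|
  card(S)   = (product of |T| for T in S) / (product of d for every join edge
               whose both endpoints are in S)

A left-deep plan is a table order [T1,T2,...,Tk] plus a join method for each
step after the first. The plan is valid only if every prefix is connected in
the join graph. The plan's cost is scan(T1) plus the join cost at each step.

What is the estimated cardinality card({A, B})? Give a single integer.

2000

Tables in S: A(40), B(250)
Edges inside S: A-B(d=5)
numerator = 40 * 250 = 10000
denominator = 5 = 5
card(S) = 10000 / 5 = 2000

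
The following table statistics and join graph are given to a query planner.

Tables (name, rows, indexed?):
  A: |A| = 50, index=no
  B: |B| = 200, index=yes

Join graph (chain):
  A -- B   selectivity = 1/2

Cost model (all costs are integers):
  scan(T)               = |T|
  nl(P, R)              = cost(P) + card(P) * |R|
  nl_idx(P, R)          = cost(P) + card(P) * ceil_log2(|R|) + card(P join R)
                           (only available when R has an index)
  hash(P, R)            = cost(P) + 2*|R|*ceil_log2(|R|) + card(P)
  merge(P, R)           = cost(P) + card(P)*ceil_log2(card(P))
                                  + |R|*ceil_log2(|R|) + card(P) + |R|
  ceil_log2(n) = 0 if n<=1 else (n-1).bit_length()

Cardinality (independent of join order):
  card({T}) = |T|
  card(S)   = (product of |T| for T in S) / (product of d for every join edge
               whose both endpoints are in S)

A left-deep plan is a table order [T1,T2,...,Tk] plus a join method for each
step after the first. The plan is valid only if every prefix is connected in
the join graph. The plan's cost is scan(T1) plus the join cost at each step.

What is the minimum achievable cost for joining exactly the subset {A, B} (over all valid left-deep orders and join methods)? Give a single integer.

1000

Selinger DP over subsets of {A,B}:
  {A}: scan cost=50, card=50
  {B}: scan cost=200, card=200
  {AB}: card=5000; try (A,hash)→1000, (B,merge)→2200, (A,merge)→2350, (B,hash)→3300, (B,nl_idx)→5450, (B,nl)→10050 …(+1); best=1000 via (A,hash)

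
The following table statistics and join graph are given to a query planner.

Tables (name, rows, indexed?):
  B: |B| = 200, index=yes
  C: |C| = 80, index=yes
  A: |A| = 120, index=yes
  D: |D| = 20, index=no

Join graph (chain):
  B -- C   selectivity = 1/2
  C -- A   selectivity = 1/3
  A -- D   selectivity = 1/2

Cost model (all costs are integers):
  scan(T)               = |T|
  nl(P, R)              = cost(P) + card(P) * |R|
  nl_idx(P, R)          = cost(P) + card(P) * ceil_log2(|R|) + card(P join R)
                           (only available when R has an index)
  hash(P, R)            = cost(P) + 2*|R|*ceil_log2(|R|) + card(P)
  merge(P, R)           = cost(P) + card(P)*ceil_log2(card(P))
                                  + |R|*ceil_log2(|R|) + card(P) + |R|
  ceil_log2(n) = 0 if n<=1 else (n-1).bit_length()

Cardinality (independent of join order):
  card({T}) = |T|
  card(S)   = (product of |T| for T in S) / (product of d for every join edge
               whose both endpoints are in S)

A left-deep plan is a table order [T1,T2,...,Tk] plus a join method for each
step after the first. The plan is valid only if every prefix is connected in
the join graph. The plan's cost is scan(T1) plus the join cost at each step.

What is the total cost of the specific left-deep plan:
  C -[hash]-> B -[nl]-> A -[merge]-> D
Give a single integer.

step 1: scan C: cost=80, card=80
step 2: join B via hash
    card(P join B) = 80*200/(2) = 8000
    cost = 80 + 2*200*8 + 80 = 3360
step 3: join A via nl
    card(P join A) = 8000*120/(3) = 320000
    cost = 3360 + 8000*120 = 963360
step 4: join D via merge
    card(P join D) = 320000*20/(2) = 3200000
    cost = 963360 + 320000*19 + 20*5 + 320000 + 20 = 7363480

7363480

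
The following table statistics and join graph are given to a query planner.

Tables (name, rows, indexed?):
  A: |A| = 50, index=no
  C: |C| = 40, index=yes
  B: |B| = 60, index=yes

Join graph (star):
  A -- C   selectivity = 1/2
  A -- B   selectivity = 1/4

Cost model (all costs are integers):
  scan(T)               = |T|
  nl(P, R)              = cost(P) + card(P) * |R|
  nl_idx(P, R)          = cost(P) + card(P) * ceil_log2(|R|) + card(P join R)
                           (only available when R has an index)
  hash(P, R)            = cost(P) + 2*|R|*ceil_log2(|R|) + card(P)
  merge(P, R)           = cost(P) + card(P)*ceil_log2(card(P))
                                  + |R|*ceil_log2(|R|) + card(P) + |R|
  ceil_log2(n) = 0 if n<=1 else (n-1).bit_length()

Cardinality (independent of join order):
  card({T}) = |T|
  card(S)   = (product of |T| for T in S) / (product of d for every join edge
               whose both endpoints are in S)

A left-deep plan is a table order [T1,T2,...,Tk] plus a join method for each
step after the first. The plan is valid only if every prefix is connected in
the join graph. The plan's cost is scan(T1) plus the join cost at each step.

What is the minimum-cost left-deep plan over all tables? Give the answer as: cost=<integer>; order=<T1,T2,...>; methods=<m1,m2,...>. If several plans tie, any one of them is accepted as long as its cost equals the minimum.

Selinger DP (subsets sized 1..n):
  {A}: scan cost=50, card=50
  {C}: scan cost=40, card=40
  {B}: scan cost=60, card=60
  {AC}: card=1000; try (C,hash)→580, (A,merge)→670, (C,merge)→680, (A,hash)→680, (C,nl_idx)→1350, (A,nl)→2040 …(+1); best=580 via (C,hash)
  {AB}: card=750; try (A,hash)→720, (B,hash)→820, (B,merge)→820, (A,merge)→830, (B,nl_idx)→1100, (B,nl)→3050 …(+1); best=720 via (A,hash)
  {ABC}: card=15000; try (C,hash)→1950, (B,hash)→2300, (C,merge)→9250, (B,merge)→12000, (C,nl_idx)→20220, (B,nl_idx)→21580 …(+2); best=1950 via (C,hash)

cost=1950; order=B,A,C; methods=hash,hash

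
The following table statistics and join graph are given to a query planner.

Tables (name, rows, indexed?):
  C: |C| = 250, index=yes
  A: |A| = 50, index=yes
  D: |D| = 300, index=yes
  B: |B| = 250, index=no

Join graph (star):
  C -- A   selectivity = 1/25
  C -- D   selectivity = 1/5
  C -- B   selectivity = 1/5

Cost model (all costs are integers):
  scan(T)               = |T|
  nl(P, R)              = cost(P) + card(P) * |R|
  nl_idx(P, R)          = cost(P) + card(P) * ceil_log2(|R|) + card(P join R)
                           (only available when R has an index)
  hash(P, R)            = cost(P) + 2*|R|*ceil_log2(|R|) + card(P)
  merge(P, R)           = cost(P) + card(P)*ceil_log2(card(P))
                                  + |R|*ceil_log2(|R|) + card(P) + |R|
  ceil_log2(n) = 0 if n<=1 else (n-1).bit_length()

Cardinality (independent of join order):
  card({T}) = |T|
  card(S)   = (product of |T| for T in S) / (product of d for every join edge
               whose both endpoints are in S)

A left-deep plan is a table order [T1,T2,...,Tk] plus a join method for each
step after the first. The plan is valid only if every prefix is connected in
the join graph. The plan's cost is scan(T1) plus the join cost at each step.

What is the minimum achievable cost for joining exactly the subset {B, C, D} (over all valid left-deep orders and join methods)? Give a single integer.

Selinger DP over subsets of {B,C,D}:
  {C}: scan cost=250, card=250
  {D}: scan cost=300, card=300
  {B}: scan cost=250, card=250
  {CD}: card=15000; try (C,hash)→4600, (D,merge)→5500, (C,merge)→5550, (D,hash)→5900, (D,nl_idx)→17500, (C,nl_idx)→17700 …(+2); best=4600 via (C,hash)
  {BC}: card=12500; try (C,hash)→4500, (B,hash)→4500, (C,merge)→4750, (B,merge)→4750, (C,nl_idx)→14750, (C,nl)→62750 …(+1); best=4500 via (C,hash)
  {BCD}: card=750000; try (D,hash)→22400, (B,hash)→23600, (D,merge)→195000, (B,merge)→231850, (D,nl_idx)→867000, (D,nl)→3754500 …(+1); best=22400 via (D,hash)

22400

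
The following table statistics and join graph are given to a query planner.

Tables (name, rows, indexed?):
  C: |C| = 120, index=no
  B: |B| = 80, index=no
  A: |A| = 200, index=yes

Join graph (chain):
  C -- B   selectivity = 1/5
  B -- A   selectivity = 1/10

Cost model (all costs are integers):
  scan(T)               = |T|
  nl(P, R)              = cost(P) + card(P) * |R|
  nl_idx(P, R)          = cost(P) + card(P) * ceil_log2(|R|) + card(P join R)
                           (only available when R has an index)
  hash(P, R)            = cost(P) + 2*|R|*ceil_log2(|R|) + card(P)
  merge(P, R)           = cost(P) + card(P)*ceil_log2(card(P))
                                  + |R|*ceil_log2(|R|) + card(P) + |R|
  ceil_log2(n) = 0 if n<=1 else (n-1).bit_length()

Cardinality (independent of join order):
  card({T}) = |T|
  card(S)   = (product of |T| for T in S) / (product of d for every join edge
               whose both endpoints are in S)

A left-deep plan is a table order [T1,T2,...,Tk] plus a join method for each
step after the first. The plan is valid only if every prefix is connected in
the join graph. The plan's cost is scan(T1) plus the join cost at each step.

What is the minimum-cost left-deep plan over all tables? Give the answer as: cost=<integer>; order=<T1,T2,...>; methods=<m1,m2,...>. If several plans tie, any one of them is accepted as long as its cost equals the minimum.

cost=4800; order=A,B,C; methods=hash,hash

Selinger DP (subsets sized 1..n):
  {C}: scan cost=120, card=120
  {B}: scan cost=80, card=80
  {A}: scan cost=200, card=200
  {BC}: card=1920; try (B,hash)→1360, (C,merge)→1680, (B,merge)→1720, (C,hash)→1840, (C,nl)→9680, (B,nl)→9720; best=1360 via (B,hash)
  {AB}: card=1600; try (B,hash)→1520, (A,nl_idx)→2320, (A,merge)→2520, (B,merge)→2640, (A,hash)→3360, (A,nl)→16080 …(+1); best=1520 via (B,hash)
  {ABC}: card=38400; try (C,hash)→4800, (A,hash)→6480, (C,merge)→21680, (A,merge)→26200, (A,nl_idx)→55120, (C,nl)→193520 …(+1); best=4800 via (C,hash)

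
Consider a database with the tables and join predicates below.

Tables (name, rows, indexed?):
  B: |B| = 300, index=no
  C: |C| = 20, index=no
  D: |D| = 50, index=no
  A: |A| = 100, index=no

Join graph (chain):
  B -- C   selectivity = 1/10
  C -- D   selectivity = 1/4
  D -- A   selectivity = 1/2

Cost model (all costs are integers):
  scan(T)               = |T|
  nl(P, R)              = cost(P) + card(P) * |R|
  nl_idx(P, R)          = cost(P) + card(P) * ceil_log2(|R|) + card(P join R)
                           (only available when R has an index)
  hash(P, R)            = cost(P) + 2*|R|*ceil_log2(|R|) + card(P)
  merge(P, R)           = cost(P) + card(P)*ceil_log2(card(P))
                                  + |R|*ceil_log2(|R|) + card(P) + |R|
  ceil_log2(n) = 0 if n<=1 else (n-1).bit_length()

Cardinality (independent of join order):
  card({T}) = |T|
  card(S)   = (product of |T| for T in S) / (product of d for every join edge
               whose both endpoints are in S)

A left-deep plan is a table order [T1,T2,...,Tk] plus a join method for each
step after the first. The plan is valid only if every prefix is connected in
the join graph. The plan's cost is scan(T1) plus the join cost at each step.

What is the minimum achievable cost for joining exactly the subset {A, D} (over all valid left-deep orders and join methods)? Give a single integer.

800

Selinger DP over subsets of {A,D}:
  {D}: scan cost=50, card=50
  {A}: scan cost=100, card=100
  {AD}: card=2500; try (D,hash)→800, (A,merge)→1200, (D,merge)→1250, (A,hash)→1500, (A,nl)→5050, (D,nl)→5100; best=800 via (D,hash)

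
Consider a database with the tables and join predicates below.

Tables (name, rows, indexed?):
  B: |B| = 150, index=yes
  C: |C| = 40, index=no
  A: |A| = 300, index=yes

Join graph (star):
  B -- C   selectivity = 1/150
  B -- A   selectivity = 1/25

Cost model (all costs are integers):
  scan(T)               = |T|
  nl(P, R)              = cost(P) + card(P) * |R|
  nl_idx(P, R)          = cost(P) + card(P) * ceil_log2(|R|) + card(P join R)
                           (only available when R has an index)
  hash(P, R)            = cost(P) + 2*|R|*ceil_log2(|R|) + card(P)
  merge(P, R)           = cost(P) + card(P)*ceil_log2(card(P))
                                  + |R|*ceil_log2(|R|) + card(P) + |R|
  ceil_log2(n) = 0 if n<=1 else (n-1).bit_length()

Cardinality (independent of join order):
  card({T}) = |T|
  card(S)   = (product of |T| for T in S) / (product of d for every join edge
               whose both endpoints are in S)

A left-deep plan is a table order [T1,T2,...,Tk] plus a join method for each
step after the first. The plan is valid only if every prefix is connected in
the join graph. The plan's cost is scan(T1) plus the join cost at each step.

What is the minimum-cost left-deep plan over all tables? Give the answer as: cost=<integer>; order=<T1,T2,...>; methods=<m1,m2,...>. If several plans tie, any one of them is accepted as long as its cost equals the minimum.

Selinger DP (subsets sized 1..n):
  {B}: scan cost=150, card=150
  {C}: scan cost=40, card=40
  {A}: scan cost=300, card=300
  {BC}: card=40; try (B,nl_idx)→400, (C,hash)→780, (B,merge)→1670, (C,merge)→1780, (B,hash)→2480, (B,nl)→6040 …(+1); best=400 via (B,nl_idx)
  {AB}: card=1800; try (B,hash)→3000, (A,nl_idx)→3300, (B,nl_idx)→4500, (A,merge)→4500, (B,merge)→4650, (A,hash)→5700 …(+2); best=3000 via (B,hash)
  {ABC}: card=480; try (A,nl_idx)→1240, (A,merge)→3680, (C,hash)→5280, (A,hash)→5840, (A,nl)→12400, (C,merge)→24880 …(+1); best=1240 via (A,nl_idx)

cost=1240; order=C,B,A; methods=nl_idx,nl_idx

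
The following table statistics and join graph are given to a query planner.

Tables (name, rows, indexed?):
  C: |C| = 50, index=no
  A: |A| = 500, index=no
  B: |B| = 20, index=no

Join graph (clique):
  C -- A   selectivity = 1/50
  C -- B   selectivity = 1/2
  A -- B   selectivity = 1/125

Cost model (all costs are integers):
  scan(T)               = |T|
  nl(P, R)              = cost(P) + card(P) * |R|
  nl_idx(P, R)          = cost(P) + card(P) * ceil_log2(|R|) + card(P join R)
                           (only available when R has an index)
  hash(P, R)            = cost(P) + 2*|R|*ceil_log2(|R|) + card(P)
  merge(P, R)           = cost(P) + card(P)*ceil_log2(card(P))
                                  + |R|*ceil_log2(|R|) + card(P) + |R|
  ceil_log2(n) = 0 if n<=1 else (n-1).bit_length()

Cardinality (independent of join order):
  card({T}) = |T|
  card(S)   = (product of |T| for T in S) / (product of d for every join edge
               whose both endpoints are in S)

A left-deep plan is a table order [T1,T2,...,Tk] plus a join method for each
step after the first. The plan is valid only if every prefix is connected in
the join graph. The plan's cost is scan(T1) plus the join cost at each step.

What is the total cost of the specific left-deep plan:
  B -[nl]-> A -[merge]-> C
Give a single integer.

11010

step 1: scan B: cost=20, card=20
step 2: join A via nl
    card(P join A) = 20*500/(125) = 80
    cost = 20 + 20*500 = 10020
step 3: join C via merge
    card(P join C) = 80*50/(50*2) = 40
    cost = 10020 + 80*7 + 50*6 + 80 + 50 = 11010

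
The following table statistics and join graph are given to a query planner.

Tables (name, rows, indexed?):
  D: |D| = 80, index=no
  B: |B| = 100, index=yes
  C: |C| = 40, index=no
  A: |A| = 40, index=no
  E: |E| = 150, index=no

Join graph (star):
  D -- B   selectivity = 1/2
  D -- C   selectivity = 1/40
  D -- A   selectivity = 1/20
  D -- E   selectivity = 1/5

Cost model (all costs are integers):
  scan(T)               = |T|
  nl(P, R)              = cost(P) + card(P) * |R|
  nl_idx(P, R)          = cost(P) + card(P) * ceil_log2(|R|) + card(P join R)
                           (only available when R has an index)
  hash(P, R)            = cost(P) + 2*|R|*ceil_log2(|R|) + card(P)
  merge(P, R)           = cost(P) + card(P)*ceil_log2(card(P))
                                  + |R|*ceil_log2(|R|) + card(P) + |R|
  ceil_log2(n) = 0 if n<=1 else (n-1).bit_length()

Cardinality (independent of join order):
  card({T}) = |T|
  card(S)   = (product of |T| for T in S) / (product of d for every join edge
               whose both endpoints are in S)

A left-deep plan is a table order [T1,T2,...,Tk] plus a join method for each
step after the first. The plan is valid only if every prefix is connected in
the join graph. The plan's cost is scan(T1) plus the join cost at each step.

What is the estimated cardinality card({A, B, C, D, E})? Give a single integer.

Tables in S: A(40), B(100), C(40), D(80), E(150)
Edges inside S: D-B(d=2), D-C(d=40), D-A(d=20), D-E(d=5)
numerator = 40 * 100 * 40 * 80 * 150 = 1920000000
denominator = 2 * 40 * 20 * 5 = 8000
card(S) = 1920000000 / 8000 = 240000

240000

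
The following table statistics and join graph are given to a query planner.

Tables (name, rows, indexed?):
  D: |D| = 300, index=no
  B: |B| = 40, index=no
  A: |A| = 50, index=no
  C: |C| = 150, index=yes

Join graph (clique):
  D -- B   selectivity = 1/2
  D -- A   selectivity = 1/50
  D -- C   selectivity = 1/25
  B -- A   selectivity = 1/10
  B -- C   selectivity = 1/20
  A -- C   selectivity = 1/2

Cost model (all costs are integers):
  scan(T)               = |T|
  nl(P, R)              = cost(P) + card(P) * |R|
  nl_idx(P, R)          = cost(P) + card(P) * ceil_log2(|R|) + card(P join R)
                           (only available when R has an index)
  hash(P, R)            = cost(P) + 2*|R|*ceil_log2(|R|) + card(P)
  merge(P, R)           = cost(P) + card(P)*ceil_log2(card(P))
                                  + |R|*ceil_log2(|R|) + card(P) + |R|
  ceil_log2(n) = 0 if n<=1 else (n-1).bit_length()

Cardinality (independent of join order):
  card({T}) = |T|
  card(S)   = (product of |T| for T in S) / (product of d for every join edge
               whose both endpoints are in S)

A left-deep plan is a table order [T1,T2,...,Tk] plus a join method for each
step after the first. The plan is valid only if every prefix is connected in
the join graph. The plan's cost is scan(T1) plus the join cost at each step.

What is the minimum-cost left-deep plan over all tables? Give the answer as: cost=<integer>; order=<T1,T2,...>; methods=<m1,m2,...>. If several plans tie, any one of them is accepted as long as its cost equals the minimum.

cost=4980; order=D,A,B,C; methods=hash,hash,hash

Selinger DP (subsets sized 1..n):
  {D}: scan cost=300, card=300
  {B}: scan cost=40, card=40
  {A}: scan cost=50, card=50
  {C}: scan cost=150, card=150
  {BD}: card=6000; try (B,hash)→1080, (D,merge)→3320, (B,merge)→3580, (D,hash)→5480, (D,nl)→12040, (B,nl)→12300; best=1080 via (B,hash)
  {AD}: card=300; try (A,hash)→1200, (D,merge)→3400, (A,merge)→3650, (D,hash)→5500, (D,nl)→15050, (A,nl)→15300; best=1200 via (A,hash)
  {CD}: card=1800; try (C,hash)→3000, (D,merge)→4500, (C,nl_idx)→4500, (C,merge)→4650, (D,hash)→5700, (D,nl)→45150 …(+1); best=3000 via (C,hash)
  {AB}: card=200; try (B,hash)→580, (A,merge)→670, (B,merge)→680, (A,hash)→680, (A,nl)→2040, (B,nl)→2050; best=580 via (B,hash)
  {BC}: card=300; try (C,nl_idx)→660, (B,hash)→780, (C,merge)→1670, (B,merge)→1780, (C,hash)→2480, (C,nl)→6040 …(+1); best=660 via (C,nl_idx)
  {AC}: card=3750; try (A,hash)→900, (C,merge)→1750, (A,merge)→1850, (C,hash)→2500, (C,nl_idx)→4200, (C,nl)→7550 …(+1); best=900 via (A,hash)
  {ABD}: card=600; try (B,hash)→1980, (B,merge)→4480, (D,merge)→5380, (D,hash)→6180, (A,hash)→7680, (B,nl)→13200 …(+3); best=1980 via (B,hash)
  {BCD}: card=1800; try (B,hash)→5280, (D,hash)→6360, (D,merge)→6660, (C,hash)→9480, (B,merge)→24880, (C,nl_idx)→50880 …(+4); best=5280 via (B,hash)
  {ACD}: card=900; try (C,hash)→3900, (C,nl_idx)→4500, (A,hash)→5400, (C,merge)→5550, (D,hash)→10050, (A,merge)→24950 …(+4); best=3900 via (C,hash)
  {ABC}: card=750; try (A,hash)→1560, (C,nl_idx)→2930, (C,hash)→3180, (C,merge)→3730, (A,merge)→4010, (B,hash)→5130 …(+4); best=1560 via (A,hash)
  {ABCD}: card=90; try (C,hash)→4980, (B,hash)→5280, (C,nl_idx)→6870, (A,hash)→7680, (D,hash)→7710, (C,merge)→9930 …(+7); best=4980 via (C,hash)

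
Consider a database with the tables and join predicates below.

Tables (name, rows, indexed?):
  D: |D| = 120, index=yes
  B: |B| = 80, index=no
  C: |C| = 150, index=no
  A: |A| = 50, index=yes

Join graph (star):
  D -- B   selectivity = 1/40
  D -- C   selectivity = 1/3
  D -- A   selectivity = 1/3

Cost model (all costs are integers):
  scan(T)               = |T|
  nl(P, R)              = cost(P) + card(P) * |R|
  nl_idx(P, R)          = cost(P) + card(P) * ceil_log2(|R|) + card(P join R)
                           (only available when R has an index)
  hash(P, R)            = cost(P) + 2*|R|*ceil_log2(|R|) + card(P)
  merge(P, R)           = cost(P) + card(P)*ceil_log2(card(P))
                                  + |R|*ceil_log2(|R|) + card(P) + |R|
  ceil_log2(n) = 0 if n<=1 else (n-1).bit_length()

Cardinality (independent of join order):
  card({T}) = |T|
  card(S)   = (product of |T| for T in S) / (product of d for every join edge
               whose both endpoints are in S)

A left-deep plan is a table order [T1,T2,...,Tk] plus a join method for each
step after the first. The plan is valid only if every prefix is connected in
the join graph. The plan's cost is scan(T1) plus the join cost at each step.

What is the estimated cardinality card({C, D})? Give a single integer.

6000

Tables in S: C(150), D(120)
Edges inside S: D-C(d=3)
numerator = 150 * 120 = 18000
denominator = 3 = 3
card(S) = 18000 / 3 = 6000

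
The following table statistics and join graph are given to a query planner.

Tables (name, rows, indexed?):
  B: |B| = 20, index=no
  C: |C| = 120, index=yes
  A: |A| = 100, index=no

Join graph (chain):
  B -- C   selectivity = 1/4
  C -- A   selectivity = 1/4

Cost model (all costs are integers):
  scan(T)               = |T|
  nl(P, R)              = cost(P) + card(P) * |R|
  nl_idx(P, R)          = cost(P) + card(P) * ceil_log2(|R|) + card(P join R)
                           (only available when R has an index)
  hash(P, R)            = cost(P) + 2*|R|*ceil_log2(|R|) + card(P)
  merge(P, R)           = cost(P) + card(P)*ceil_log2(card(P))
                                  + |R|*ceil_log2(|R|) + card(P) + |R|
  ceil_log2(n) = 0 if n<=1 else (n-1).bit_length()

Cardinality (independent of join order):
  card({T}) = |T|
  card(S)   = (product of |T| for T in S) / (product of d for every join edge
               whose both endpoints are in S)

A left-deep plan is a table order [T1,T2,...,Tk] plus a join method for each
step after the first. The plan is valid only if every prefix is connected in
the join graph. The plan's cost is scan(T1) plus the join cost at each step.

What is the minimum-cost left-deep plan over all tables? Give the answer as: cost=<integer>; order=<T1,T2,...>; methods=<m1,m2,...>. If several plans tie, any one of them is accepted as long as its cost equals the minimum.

cost=2440; order=C,B,A; methods=hash,hash

Selinger DP (subsets sized 1..n):
  {B}: scan cost=20, card=20
  {C}: scan cost=120, card=120
  {A}: scan cost=100, card=100
  {BC}: card=600; try (B,hash)→440, (C,nl_idx)→760, (C,merge)→1100, (B,merge)→1200, (C,hash)→1720, (C,nl)→2420 …(+1); best=440 via (B,hash)
  {AC}: card=3000; try (A,hash)→1640, (C,merge)→1860, (C,hash)→1880, (A,merge)→1880, (C,nl_idx)→3800, (C,nl)→12100 …(+1); best=1640 via (A,hash)
  {ABC}: card=15000; try (A,hash)→2440, (B,hash)→4840, (A,merge)→7840, (B,merge)→40760, (A,nl)→60440, (B,nl)→61640; best=2440 via (A,hash)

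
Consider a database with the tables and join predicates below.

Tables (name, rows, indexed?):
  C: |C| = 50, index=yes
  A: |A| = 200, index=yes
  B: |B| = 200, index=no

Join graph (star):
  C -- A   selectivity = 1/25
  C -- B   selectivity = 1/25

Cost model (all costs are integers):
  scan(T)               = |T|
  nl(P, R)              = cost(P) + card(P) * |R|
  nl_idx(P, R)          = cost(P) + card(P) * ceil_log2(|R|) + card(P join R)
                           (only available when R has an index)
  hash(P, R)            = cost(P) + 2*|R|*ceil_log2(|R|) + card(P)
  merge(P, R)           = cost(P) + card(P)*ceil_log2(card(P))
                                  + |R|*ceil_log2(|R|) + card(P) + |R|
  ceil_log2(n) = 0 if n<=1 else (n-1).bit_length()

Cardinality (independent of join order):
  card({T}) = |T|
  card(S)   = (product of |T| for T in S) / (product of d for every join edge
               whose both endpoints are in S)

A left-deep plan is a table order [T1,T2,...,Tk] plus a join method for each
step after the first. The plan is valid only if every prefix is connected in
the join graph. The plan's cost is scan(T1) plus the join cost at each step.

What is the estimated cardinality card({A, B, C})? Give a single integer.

Tables in S: A(200), B(200), C(50)
Edges inside S: C-A(d=25), C-B(d=25)
numerator = 200 * 200 * 50 = 2000000
denominator = 25 * 25 = 625
card(S) = 2000000 / 625 = 3200

3200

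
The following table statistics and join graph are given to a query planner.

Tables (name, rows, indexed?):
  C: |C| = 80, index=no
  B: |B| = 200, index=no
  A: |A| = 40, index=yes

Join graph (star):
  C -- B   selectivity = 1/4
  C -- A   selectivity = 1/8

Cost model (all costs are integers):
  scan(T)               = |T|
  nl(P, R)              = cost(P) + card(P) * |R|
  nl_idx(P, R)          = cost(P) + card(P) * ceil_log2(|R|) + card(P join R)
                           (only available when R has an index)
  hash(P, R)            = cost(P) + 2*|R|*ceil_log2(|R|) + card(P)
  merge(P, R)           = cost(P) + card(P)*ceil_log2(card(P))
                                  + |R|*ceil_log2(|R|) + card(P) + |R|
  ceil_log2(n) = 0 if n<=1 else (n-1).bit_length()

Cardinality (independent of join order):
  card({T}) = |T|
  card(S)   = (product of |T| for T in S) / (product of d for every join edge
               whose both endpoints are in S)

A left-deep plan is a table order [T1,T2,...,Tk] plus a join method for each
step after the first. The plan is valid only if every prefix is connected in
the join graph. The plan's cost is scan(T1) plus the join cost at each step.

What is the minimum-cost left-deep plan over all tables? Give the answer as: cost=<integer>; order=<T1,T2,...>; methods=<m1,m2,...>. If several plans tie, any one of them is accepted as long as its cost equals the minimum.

Selinger DP (subsets sized 1..n):
  {C}: scan cost=80, card=80
  {B}: scan cost=200, card=200
  {A}: scan cost=40, card=40
  {BC}: card=4000; try (C,hash)→1520, (B,merge)→2520, (C,merge)→2640, (B,hash)→3360, (B,nl)→16080, (C,nl)→16200; best=1520 via (C,hash)
  {AC}: card=400; try (A,hash)→640, (C,merge)→960, (A,nl_idx)→960, (A,merge)→1000, (C,hash)→1200, (C,nl)→3240 …(+1); best=640 via (A,hash)
  {ABC}: card=20000; try (B,hash)→4240, (A,hash)→6000, (B,merge)→6440, (A,nl_idx)→45520, (A,merge)→53800, (B,nl)→80640 …(+1); best=4240 via (B,hash)

cost=4240; order=C,A,B; methods=hash,hash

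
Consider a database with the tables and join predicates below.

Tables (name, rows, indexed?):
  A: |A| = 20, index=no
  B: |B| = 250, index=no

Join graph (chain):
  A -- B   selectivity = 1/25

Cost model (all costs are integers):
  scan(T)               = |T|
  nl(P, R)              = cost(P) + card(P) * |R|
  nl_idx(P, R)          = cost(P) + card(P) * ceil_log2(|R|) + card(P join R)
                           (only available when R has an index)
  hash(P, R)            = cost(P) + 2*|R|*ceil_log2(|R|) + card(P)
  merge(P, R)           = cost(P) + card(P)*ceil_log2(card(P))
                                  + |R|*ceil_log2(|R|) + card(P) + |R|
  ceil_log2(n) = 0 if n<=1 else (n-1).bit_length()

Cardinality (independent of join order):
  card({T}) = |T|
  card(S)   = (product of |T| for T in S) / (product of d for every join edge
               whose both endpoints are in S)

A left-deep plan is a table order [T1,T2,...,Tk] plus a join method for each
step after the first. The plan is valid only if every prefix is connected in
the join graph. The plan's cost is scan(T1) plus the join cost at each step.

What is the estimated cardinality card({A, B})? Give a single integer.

Tables in S: A(20), B(250)
Edges inside S: A-B(d=25)
numerator = 20 * 250 = 5000
denominator = 25 = 25
card(S) = 5000 / 25 = 200

200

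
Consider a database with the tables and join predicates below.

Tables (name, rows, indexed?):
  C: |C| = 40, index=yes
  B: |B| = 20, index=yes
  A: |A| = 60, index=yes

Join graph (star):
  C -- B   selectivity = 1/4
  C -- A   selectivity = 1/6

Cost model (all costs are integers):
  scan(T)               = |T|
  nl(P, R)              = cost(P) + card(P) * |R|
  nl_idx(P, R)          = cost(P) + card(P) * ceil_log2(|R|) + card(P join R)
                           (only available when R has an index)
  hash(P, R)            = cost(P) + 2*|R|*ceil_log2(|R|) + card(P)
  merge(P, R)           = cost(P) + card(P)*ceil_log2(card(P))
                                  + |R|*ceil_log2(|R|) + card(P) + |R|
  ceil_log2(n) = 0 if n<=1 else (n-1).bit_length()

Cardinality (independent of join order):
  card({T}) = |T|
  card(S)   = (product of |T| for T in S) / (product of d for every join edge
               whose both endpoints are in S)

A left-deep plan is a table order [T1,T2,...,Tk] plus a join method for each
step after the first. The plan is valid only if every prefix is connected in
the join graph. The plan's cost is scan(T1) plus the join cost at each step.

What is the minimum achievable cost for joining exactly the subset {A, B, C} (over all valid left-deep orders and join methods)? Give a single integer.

1200

Selinger DP over subsets of {A,B,C}:
  {C}: scan cost=40, card=40
  {B}: scan cost=20, card=20
  {A}: scan cost=60, card=60
  {BC}: card=200; try (B,hash)→280, (C,nl_idx)→340, (C,merge)→420, (B,merge)→440, (B,nl_idx)→440, (C,hash)→520 …(+2); best=280 via (B,hash)
  {AC}: card=400; try (C,hash)→600, (A,nl_idx)→680, (A,merge)→740, (C,merge)→760, (A,hash)→800, (C,nl_idx)→820 …(+2); best=600 via (C,hash)
  {ABC}: card=2000; try (B,hash)→1200, (A,hash)→1200, (A,merge)→2500, (A,nl_idx)→3480, (B,nl_idx)→4600, (B,merge)→4720 …(+2); best=1200 via (B,hash)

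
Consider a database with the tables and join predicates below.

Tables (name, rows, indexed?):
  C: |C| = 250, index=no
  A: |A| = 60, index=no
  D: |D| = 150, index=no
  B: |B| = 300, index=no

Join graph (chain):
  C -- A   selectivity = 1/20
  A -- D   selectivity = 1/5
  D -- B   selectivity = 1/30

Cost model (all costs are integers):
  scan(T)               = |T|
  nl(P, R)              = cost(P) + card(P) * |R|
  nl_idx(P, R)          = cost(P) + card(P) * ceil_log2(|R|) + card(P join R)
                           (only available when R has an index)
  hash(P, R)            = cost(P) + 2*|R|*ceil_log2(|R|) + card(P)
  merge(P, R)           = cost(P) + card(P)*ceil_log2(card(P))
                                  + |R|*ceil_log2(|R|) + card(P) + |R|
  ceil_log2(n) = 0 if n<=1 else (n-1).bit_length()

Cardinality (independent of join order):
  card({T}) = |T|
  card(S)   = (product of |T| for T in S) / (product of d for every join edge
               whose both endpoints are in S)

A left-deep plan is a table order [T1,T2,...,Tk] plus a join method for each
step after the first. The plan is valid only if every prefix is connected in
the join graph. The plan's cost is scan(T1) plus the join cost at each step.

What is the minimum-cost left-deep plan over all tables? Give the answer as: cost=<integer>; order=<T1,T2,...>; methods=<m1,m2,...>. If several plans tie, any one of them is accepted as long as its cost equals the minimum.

cost=27220; order=B,D,A,C; methods=hash,hash,hash

Selinger DP (subsets sized 1..n):
  {C}: scan cost=250, card=250
  {A}: scan cost=60, card=60
  {D}: scan cost=150, card=150
  {B}: scan cost=300, card=300
  {AC}: card=750; try (A,hash)→1220, (C,merge)→2730, (A,merge)→2920, (C,hash)→4120, (C,nl)→15060, (A,nl)→15250; best=1220 via (A,hash)
  {AD}: card=1800; try (A,hash)→1020, (D,merge)→1830, (A,merge)→1920, (D,hash)→2520, (D,nl)→9060, (A,nl)→9150; best=1020 via (A,hash)
  {BD}: card=1500; try (D,hash)→3000, (B,merge)→4500, (D,merge)→4650, (B,hash)→5700, (B,nl)→45150, (D,nl)→45300; best=3000 via (D,hash)
  {ACD}: card=22500; try (D,hash)→4370, (C,hash)→6820, (D,merge)→10820, (C,merge)→24870, (D,nl)→113720, (C,nl)→451020; best=4370 via (D,hash)
  {ABD}: card=18000; try (A,hash)→5220, (B,hash)→8220, (A,merge)→21420, (B,merge)→25620, (A,nl)→93000, (B,nl)→541020; best=5220 via (A,hash)
  {ABCD}: card=225000; try (C,hash)→27220, (B,hash)→32270, (C,merge)→295470, (B,merge)→367370, (C,nl)→4505220, (B,nl)→6754370; best=27220 via (C,hash)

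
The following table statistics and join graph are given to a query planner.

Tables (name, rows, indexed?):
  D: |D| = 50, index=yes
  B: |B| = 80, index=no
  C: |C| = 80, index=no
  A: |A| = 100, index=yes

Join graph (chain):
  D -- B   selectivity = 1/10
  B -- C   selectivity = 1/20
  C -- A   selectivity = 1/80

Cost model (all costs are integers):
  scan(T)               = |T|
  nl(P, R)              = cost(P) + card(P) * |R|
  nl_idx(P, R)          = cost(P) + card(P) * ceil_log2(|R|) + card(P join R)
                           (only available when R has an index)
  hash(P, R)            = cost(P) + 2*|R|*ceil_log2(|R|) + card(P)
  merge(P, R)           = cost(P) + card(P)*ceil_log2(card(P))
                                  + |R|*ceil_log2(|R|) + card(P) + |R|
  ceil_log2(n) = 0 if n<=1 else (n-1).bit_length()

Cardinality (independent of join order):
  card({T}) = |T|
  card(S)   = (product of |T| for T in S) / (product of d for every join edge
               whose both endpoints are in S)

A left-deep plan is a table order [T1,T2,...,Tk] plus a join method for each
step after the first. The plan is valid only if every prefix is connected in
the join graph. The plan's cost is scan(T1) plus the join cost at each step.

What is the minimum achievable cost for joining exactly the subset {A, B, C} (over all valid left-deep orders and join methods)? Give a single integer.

Selinger DP over subsets of {A,B,C}:
  {B}: scan cost=80, card=80
  {C}: scan cost=80, card=80
  {A}: scan cost=100, card=100
  {BC}: card=320; try (C,hash)→1280, (B,hash)→1280, (C,merge)→1360, (B,merge)→1360, (C,nl)→6480, (B,nl)→6480; best=1280 via (C,hash)
  {AC}: card=100; try (A,nl_idx)→740, (C,hash)→1320, (A,merge)→1520, (C,merge)→1540, (A,hash)→1560, (A,nl)→8080 …(+1); best=740 via (A,nl_idx)
  {ABC}: card=400; try (B,hash)→1960, (B,merge)→2180, (A,hash)→3000, (A,nl_idx)→3920, (A,merge)→5280, (B,nl)→8740 …(+1); best=1960 via (B,hash)

1960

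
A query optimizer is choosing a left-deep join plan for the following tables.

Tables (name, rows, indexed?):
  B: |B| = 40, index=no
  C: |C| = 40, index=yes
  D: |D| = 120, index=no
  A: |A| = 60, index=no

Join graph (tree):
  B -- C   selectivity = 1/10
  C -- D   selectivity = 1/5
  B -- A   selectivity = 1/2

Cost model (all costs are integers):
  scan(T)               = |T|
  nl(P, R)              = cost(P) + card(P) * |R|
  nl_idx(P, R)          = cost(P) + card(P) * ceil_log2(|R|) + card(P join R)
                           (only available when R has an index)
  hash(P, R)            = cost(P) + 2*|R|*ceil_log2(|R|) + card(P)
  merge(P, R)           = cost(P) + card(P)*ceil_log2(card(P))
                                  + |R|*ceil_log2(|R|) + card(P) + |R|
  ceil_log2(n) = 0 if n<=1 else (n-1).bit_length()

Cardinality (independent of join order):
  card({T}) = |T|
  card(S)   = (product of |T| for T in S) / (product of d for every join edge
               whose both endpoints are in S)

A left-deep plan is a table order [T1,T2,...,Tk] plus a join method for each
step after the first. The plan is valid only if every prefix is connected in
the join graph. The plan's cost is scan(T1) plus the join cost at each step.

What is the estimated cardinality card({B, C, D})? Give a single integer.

3840

Tables in S: B(40), C(40), D(120)
Edges inside S: B-C(d=10), C-D(d=5)
numerator = 40 * 40 * 120 = 192000
denominator = 10 * 5 = 50
card(S) = 192000 / 50 = 3840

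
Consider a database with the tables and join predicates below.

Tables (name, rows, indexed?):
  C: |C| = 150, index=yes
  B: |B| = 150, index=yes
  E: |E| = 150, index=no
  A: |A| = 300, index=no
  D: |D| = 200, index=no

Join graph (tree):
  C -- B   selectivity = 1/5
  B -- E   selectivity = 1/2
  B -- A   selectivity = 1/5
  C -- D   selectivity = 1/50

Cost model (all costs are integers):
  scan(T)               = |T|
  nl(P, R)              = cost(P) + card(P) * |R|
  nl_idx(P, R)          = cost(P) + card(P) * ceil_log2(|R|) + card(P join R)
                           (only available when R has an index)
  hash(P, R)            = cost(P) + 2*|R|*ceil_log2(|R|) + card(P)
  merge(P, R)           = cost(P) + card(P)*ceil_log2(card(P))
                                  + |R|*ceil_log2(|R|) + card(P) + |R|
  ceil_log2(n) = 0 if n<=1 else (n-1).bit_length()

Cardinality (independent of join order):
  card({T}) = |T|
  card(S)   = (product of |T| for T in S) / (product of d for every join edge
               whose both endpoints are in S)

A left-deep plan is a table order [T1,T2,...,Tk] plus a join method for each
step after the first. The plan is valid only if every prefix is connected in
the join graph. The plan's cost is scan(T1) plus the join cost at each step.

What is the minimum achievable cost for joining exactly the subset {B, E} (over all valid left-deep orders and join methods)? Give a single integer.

2700

Selinger DP over subsets of {B,E}:
  {B}: scan cost=150, card=150
  {E}: scan cost=150, card=150
  {BE}: card=11250; try (E,hash)→2700, (B,hash)→2700, (E,merge)→2850, (B,merge)→2850, (B,nl_idx)→12600, (E,nl)→22650 …(+1); best=2700 via (E,hash)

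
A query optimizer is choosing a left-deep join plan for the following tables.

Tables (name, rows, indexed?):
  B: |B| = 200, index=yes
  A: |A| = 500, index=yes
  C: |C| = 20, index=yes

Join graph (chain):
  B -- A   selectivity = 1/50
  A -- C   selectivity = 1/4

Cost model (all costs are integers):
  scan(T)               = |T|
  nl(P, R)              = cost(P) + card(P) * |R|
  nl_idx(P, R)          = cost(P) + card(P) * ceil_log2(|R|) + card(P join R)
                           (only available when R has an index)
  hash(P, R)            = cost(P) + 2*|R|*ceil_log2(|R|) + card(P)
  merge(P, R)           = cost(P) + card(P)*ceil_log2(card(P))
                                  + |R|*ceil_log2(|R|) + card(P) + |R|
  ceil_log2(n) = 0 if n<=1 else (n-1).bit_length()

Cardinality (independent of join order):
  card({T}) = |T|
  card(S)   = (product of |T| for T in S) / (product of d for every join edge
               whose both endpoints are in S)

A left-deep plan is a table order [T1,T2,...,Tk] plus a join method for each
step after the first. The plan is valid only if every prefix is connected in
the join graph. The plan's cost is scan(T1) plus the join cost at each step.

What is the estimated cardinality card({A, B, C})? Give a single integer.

10000

Tables in S: A(500), B(200), C(20)
Edges inside S: B-A(d=50), A-C(d=4)
numerator = 500 * 200 * 20 = 2000000
denominator = 50 * 4 = 200
card(S) = 2000000 / 200 = 10000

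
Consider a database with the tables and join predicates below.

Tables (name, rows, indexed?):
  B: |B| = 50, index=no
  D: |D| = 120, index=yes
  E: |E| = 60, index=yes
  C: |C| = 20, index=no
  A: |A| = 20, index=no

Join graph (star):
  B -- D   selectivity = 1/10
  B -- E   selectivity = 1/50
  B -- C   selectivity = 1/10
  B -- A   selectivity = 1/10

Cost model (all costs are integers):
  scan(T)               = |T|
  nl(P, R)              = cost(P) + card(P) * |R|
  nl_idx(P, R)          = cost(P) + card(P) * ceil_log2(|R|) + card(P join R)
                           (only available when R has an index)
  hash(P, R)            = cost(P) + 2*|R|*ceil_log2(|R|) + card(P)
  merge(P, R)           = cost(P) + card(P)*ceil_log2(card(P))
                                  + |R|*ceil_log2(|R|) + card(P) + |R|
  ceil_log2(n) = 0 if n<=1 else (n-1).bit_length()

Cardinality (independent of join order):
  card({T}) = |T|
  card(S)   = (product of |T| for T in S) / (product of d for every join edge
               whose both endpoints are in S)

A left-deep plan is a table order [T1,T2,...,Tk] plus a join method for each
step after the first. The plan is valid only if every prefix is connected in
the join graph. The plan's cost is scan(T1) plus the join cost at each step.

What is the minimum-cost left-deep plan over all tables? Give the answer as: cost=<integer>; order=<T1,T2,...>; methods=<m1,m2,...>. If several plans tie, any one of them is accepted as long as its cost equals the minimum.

cost=2910; order=B,E,A,C,D; methods=nl_idx,hash,hash,hash

Selinger DP (subsets sized 1..n):
  {B}: scan cost=50, card=50
  {D}: scan cost=120, card=120
  {E}: scan cost=60, card=60
  {C}: scan cost=20, card=20
  {A}: scan cost=20, card=20
  {BD}: card=600; try (B,hash)→840, (D,nl_idx)→1000, (D,merge)→1360, (B,merge)→1430, (D,hash)→1780, (D,nl)→6050 …(+1); best=840 via (B,hash)
  {BE}: card=60; try (E,nl_idx)→410, (B,hash)→720, (E,hash)→820, (E,merge)→820, (B,merge)→830, (E,nl)→3050 …(+1); best=410 via (E,nl_idx)
  {BC}: card=100; try (C,hash)→300, (B,merge)→490, (C,merge)→520, (B,hash)→640, (B,nl)→1020, (C,nl)→1050; best=300 via (C,hash)
  {AB}: card=100; try (A,hash)→300, (B,merge)→490, (A,merge)→520, (B,hash)→640, (B,nl)→1020, (A,nl)→1050; best=300 via (A,hash)
  {BDE}: card=720; try (D,nl_idx)→1550, (D,merge)→1790, (D,hash)→2150, (E,hash)→2160, (E,nl_idx)→5160, (D,nl)→7610 …(+2); best=1550 via (D,nl_idx)
  {BCD}: card=1200; try (C,hash)→1640, (D,merge)→2060, (D,hash)→2080, (D,nl_idx)→2200, (C,merge)→7560, (D,nl)→12300 …(+1); best=1640 via (C,hash)
  {ABD}: card=1200; try (A,hash)→1640, (D,merge)→2060, (D,hash)→2080, (D,nl_idx)→2200, (A,merge)→7560, (D,nl)→12300 …(+1); best=1640 via (A,hash)
  {BCE}: card=120; try (C,hash)→670, (C,merge)→950, (E,nl_idx)→1020, (E,hash)→1120, (E,merge)→1520, (C,nl)→1610 …(+1); best=670 via (C,hash)
  {ABE}: card=120; try (A,hash)→670, (A,merge)→950, (E,nl_idx)→1020, (E,hash)→1120, (E,merge)→1520, (A,nl)→1610 …(+1); best=670 via (A,hash)
  {ABC}: card=200; try (C,hash)→600, (A,hash)→600, (C,merge)→1220, (A,merge)→1220, (C,nl)→2300, (A,nl)→2300; best=600 via (C,hash)
  {BCDE}: card=1440; try (D,hash)→2470, (C,hash)→2470, (D,merge)→2590, (D,nl_idx)→2950, (E,hash)→3560, (C,merge)→9590 …(+5); best=2470 via (D,hash)
  {ABDE}: card=1440; try (D,hash)→2470, (A,hash)→2470, (D,merge)→2590, (D,nl_idx)→2950, (E,hash)→3560, (A,merge)→9590 …(+5); best=2470 via (D,hash)
  {ABCD}: card=2400; try (D,hash)→2480, (C,hash)→3040, (A,hash)→3040, (D,merge)→3360, (D,nl_idx)→4400, (C,merge)→16160 …(+4); best=2480 via (D,hash)
  {ABCE}: card=240; try (C,hash)→990, (A,hash)→990, (E,hash)→1520, (C,merge)→1750, (A,merge)→1750, (E,nl_idx)→2040 …(+4); best=990 via (C,hash)
  {ABCDE}: card=2880; try (D,hash)→2910, (D,merge)→4110, (C,hash)→4110, (A,hash)→4110, (D,nl_idx)→5550, (E,hash)→5600 …(+8); best=2910 via (D,hash)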